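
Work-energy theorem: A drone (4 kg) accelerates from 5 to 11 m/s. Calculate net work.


Given: m = 4 kg, v0 = 5 m/s, v = 11 m/s
Using W = (1/2)*m*(v^2 - v0^2)
v^2 = 11^2 = 121
v0^2 = 5^2 = 25
v^2 - v0^2 = 121 - 25 = 96
W = (1/2)*4*96 = 192 J

192 J


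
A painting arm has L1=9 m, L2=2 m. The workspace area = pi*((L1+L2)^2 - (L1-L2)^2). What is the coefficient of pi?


Given: L1 = 9, L2 = 2
(L1+L2)^2 = (11)^2 = 121
(L1-L2)^2 = (7)^2 = 49
Difference = 121 - 49 = 72
This equals 4*L1*L2 = 4*9*2 = 72
Workspace area = 72*pi

72


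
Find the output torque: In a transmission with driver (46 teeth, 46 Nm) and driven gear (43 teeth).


Given: N1 = 46, N2 = 43, T1 = 46 Nm
Using T2/T1 = N2/N1
T2 = T1 * N2 / N1
T2 = 46 * 43 / 46
T2 = 1978 / 46
T2 = 43 Nm

43 Nm


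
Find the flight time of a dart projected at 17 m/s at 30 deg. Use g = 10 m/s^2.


Given: v0 = 17 m/s, theta = 30 deg, g = 10 m/s^2
sin(30) = 1/2
Using T = 2*v0*sin(theta) / g
T = 2*17*1/2 / 10
T = 17 / 10
T = 17/10 s

17/10 s


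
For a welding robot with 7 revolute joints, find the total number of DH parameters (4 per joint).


Given: 7 joints, 4 DH parameters per joint (d, theta, a, alpha)
Total DH parameters = number_of_joints * 4
Total = 7 * 4
Total = 28

28


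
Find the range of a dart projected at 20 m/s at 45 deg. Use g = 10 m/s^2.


Given: v0 = 20 m/s, theta = 45 deg, g = 10 m/s^2
sin(2*45) = sin(90) = 1
Using R = v0^2 * sin(2*theta) / g
R = 20^2 * 1 / 10
R = 400 / 10
R = 40 m

40 m


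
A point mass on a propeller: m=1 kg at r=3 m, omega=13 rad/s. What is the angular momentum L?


Given: m = 1 kg, r = 3 m, omega = 13 rad/s
For a point mass: I = m*r^2
I = 1*3^2 = 1*9 = 9
L = I*omega = 9*13
L = 117 kg*m^2/s

117 kg*m^2/s


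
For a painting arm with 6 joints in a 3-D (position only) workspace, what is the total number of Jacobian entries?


Given: task space dimension = 3, joints = 6
Jacobian is a 3 x 6 matrix
Total entries = rows * columns
Total = 3 * 6
Total = 18

18


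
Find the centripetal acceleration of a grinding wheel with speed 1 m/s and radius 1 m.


Given: v = 1 m/s, r = 1 m
Using a_c = v^2 / r
a_c = 1^2 / 1
a_c = 1 / 1
a_c = 1 m/s^2

1 m/s^2


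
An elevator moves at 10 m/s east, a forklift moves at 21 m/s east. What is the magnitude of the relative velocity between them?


Given: v_A = 10 m/s east, v_B = 21 m/s east
Both move in the same direction; relative speed = |v_A - v_B|
|10 - 21| = |-11|
= 11 m/s

11 m/s


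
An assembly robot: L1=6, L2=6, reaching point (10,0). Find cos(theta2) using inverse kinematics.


Given: L1 = 6, L2 = 6, target (x, y) = (10, 0)
Using cos(theta2) = (x^2 + y^2 - L1^2 - L2^2) / (2*L1*L2)
x^2 + y^2 = 10^2 + 0 = 100
L1^2 + L2^2 = 36 + 36 = 72
Numerator = 100 - 72 = 28
Denominator = 2*6*6 = 72
cos(theta2) = 28/72 = 7/18

7/18


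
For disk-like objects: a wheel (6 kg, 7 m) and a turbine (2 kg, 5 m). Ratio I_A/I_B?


Given: M1=6 kg, R1=7 m, M2=2 kg, R2=5 m
For a disk: I = (1/2)*M*R^2, so I_A/I_B = (M1*R1^2)/(M2*R2^2)
M1*R1^2 = 6*49 = 294
M2*R2^2 = 2*25 = 50
I_A/I_B = 294/50 = 147/25

147/25


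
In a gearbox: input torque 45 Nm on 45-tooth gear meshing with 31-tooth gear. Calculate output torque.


Given: N1 = 45, N2 = 31, T1 = 45 Nm
Using T2/T1 = N2/N1
T2 = T1 * N2 / N1
T2 = 45 * 31 / 45
T2 = 1395 / 45
T2 = 31 Nm

31 Nm


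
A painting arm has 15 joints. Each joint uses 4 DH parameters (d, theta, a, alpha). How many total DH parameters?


Given: 15 joints, 4 DH parameters per joint (d, theta, a, alpha)
Total DH parameters = number_of_joints * 4
Total = 15 * 4
Total = 60

60


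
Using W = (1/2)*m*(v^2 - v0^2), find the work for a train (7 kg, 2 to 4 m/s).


Given: m = 7 kg, v0 = 2 m/s, v = 4 m/s
Using W = (1/2)*m*(v^2 - v0^2)
v^2 = 4^2 = 16
v0^2 = 2^2 = 4
v^2 - v0^2 = 16 - 4 = 12
W = (1/2)*7*12 = 42 J

42 J


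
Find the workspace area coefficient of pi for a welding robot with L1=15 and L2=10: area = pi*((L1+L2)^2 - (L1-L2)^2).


Given: L1 = 15, L2 = 10
(L1+L2)^2 = (25)^2 = 625
(L1-L2)^2 = (5)^2 = 25
Difference = 625 - 25 = 600
This equals 4*L1*L2 = 4*15*10 = 600
Workspace area = 600*pi

600


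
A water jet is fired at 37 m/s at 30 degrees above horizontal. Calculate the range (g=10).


Given: v0 = 37 m/s, theta = 30 deg, g = 10 m/s^2
sin(2*30) = sin(60) = sqrt(3)/2
Using R = v0^2 * sin(2*theta) / g
R = 37^2 * (sqrt(3)/2) / 10
R = 1369 * sqrt(3) / 20
R = 1369/20*sqrt(3) m

1369/20*sqrt(3) m


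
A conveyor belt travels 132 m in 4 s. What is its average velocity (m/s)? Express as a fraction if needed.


Given: distance d = 132 m, time t = 4 s
Using v = d / t
v = 132 / 4
v = 33 m/s

33 m/s


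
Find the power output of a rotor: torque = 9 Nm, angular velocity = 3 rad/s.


Given: tau = 9 Nm, omega = 3 rad/s
Using P = tau * omega
P = 9 * 3
P = 27 W

27 W


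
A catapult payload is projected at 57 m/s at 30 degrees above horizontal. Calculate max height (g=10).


Given: v0 = 57 m/s, theta = 30 deg, g = 10 m/s^2
sin^2(30) = 1/4
Using H = v0^2 * sin^2(theta) / (2*g)
H = 57^2 * 1/4 / (2*10)
H = 3249 * 1/4 / 20
H = 3249/4 / 20
H = 3249/80 m

3249/80 m


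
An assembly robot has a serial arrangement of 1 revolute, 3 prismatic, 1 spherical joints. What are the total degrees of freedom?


Given: serial robot with 1 revolute, 3 prismatic, 1 spherical joints
DOF contribution per joint type: revolute=1, prismatic=1, spherical=3, fixed=0
DOF = 1*1 + 3*1 + 1*3
DOF = 7

7


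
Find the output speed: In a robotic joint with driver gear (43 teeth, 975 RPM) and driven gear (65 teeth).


Given: N1 = 43 teeth, w1 = 975 RPM, N2 = 65 teeth
Using N1*w1 = N2*w2
w2 = N1*w1 / N2
w2 = 43*975 / 65
w2 = 41925 / 65
w2 = 645 RPM

645 RPM


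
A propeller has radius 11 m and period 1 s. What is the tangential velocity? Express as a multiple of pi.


Given: radius r = 11 m, period T = 1 s
Using v = 2*pi*r / T
v = 2*pi*11 / 1
v = 22*pi / 1
v = 22*pi m/s

22*pi m/s


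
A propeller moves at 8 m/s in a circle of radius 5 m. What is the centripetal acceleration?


Given: v = 8 m/s, r = 5 m
Using a_c = v^2 / r
a_c = 8^2 / 5
a_c = 64 / 5
a_c = 64/5 m/s^2

64/5 m/s^2


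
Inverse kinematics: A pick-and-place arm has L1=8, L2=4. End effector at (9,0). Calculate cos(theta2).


Given: L1 = 8, L2 = 4, target (x, y) = (9, 0)
Using cos(theta2) = (x^2 + y^2 - L1^2 - L2^2) / (2*L1*L2)
x^2 + y^2 = 9^2 + 0 = 81
L1^2 + L2^2 = 64 + 16 = 80
Numerator = 81 - 80 = 1
Denominator = 2*8*4 = 64
cos(theta2) = 1/64 = 1/64

1/64


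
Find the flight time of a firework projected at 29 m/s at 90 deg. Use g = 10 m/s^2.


Given: v0 = 29 m/s, theta = 90 deg, g = 10 m/s^2
sin(90) = 1
Using T = 2*v0*sin(theta) / g
T = 2*29*1 / 10
T = 58 / 10
T = 29/5 s

29/5 s


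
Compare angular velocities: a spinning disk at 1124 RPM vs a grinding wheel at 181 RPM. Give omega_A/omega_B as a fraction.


Given: RPM_A = 1124, RPM_B = 181
omega = 2*pi*RPM/60, so omega_A/omega_B = RPM_A / RPM_B
omega_A/omega_B = 1124 / 181
omega_A/omega_B = 1124/181

1124/181


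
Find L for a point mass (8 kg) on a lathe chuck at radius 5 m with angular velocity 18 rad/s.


Given: m = 8 kg, r = 5 m, omega = 18 rad/s
For a point mass: I = m*r^2
I = 8*5^2 = 8*25 = 200
L = I*omega = 200*18
L = 3600 kg*m^2/s

3600 kg*m^2/s


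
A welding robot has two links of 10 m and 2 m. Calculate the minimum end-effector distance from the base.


Given: L1 = 10 m, L2 = 2 m
For a 2-link planar arm, min reach = |L1 - L2| (second link folded back)
Min reach = |10 - 2|
Min reach = 8 m

8 m


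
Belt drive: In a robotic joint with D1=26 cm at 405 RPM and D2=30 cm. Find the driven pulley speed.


Given: D1 = 26 cm, w1 = 405 RPM, D2 = 30 cm
Using D1*w1 = D2*w2
w2 = D1*w1 / D2
w2 = 26*405 / 30
w2 = 10530 / 30
w2 = 351 RPM

351 RPM


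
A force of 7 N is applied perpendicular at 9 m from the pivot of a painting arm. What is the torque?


Given: F = 7 N, r = 9 m, angle = 90 deg (perpendicular)
Using tau = F * r * sin(90)
sin(90) = 1
tau = 7 * 9 * 1
tau = 63 Nm

63 Nm


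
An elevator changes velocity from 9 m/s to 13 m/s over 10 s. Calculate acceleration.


Given: initial velocity v0 = 9 m/s, final velocity v = 13 m/s, time t = 10 s
Using a = (v - v0) / t
a = (13 - 9) / 10
a = 4 / 10
a = 2/5 m/s^2

2/5 m/s^2


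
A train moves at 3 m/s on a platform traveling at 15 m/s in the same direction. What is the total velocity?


Given: object velocity = 3 m/s, platform velocity = 15 m/s (same direction)
Using classical velocity addition: v_total = v_object + v_platform
v_total = 3 + 15
v_total = 18 m/s

18 m/s


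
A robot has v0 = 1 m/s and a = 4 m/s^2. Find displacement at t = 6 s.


Given: v0 = 1 m/s, a = 4 m/s^2, t = 6 s
Using s = v0*t + (1/2)*a*t^2
s = 1*6 + (1/2)*4*6^2
s = 6 + (1/2)*144
s = 6 + 72
s = 78

78 m


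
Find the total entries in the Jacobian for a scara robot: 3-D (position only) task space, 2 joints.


Given: task space dimension = 3, joints = 2
Jacobian is a 3 x 2 matrix
Total entries = rows * columns
Total = 3 * 2
Total = 6

6


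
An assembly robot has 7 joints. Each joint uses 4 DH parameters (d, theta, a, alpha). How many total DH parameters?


Given: 7 joints, 4 DH parameters per joint (d, theta, a, alpha)
Total DH parameters = number_of_joints * 4
Total = 7 * 4
Total = 28

28


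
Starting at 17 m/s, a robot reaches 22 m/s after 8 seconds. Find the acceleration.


Given: initial velocity v0 = 17 m/s, final velocity v = 22 m/s, time t = 8 s
Using a = (v - v0) / t
a = (22 - 17) / 8
a = 5 / 8
a = 5/8 m/s^2

5/8 m/s^2


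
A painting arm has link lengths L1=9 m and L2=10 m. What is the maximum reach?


Given: L1 = 9 m, L2 = 10 m
For a 2-link planar arm, max reach = L1 + L2 (fully extended)
Max reach = 9 + 10
Max reach = 19 m

19 m


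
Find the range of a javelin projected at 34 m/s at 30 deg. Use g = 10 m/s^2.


Given: v0 = 34 m/s, theta = 30 deg, g = 10 m/s^2
sin(2*30) = sin(60) = sqrt(3)/2
Using R = v0^2 * sin(2*theta) / g
R = 34^2 * (sqrt(3)/2) / 10
R = 1156 * sqrt(3) / 20
R = 289/5*sqrt(3) m

289/5*sqrt(3) m


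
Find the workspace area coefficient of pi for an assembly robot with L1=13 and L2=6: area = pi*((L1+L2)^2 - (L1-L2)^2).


Given: L1 = 13, L2 = 6
(L1+L2)^2 = (19)^2 = 361
(L1-L2)^2 = (7)^2 = 49
Difference = 361 - 49 = 312
This equals 4*L1*L2 = 4*13*6 = 312
Workspace area = 312*pi

312


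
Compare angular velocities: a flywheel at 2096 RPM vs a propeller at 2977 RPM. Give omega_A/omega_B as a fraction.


Given: RPM_A = 2096, RPM_B = 2977
omega = 2*pi*RPM/60, so omega_A/omega_B = RPM_A / RPM_B
omega_A/omega_B = 2096 / 2977
omega_A/omega_B = 2096/2977

2096/2977


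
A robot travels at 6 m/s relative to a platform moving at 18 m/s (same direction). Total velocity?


Given: object velocity = 6 m/s, platform velocity = 18 m/s (same direction)
Using classical velocity addition: v_total = v_object + v_platform
v_total = 6 + 18
v_total = 24 m/s

24 m/s


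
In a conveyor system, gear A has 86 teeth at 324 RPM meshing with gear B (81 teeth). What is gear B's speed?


Given: N1 = 86 teeth, w1 = 324 RPM, N2 = 81 teeth
Using N1*w1 = N2*w2
w2 = N1*w1 / N2
w2 = 86*324 / 81
w2 = 27864 / 81
w2 = 344 RPM

344 RPM


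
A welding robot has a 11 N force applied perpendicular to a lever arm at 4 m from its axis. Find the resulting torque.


Given: F = 11 N, r = 4 m, angle = 90 deg (perpendicular)
Using tau = F * r * sin(90)
sin(90) = 1
tau = 11 * 4 * 1
tau = 44 Nm

44 Nm


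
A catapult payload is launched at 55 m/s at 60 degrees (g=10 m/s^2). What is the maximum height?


Given: v0 = 55 m/s, theta = 60 deg, g = 10 m/s^2
sin^2(60) = 3/4
Using H = v0^2 * sin^2(theta) / (2*g)
H = 55^2 * 3/4 / (2*10)
H = 3025 * 3/4 / 20
H = 9075/4 / 20
H = 1815/16 m

1815/16 m


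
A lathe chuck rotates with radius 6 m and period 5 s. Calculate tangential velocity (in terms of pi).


Given: radius r = 6 m, period T = 5 s
Using v = 2*pi*r / T
v = 2*pi*6 / 5
v = 12*pi / 5
v = 12/5*pi m/s

12/5*pi m/s


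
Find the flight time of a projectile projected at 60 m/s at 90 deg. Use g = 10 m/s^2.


Given: v0 = 60 m/s, theta = 90 deg, g = 10 m/s^2
sin(90) = 1
Using T = 2*v0*sin(theta) / g
T = 2*60*1 / 10
T = 120 / 10
T = 12 s

12 s


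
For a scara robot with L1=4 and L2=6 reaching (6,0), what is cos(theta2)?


Given: L1 = 4, L2 = 6, target (x, y) = (6, 0)
Using cos(theta2) = (x^2 + y^2 - L1^2 - L2^2) / (2*L1*L2)
x^2 + y^2 = 6^2 + 0 = 36
L1^2 + L2^2 = 16 + 36 = 52
Numerator = 36 - 52 = -16
Denominator = 2*4*6 = 48
cos(theta2) = -16/48 = -1/3

-1/3


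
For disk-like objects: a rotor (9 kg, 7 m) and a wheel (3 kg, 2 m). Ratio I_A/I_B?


Given: M1=9 kg, R1=7 m, M2=3 kg, R2=2 m
For a disk: I = (1/2)*M*R^2, so I_A/I_B = (M1*R1^2)/(M2*R2^2)
M1*R1^2 = 9*49 = 441
M2*R2^2 = 3*4 = 12
I_A/I_B = 441/12 = 147/4

147/4


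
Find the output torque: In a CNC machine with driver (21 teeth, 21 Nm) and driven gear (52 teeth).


Given: N1 = 21, N2 = 52, T1 = 21 Nm
Using T2/T1 = N2/N1
T2 = T1 * N2 / N1
T2 = 21 * 52 / 21
T2 = 1092 / 21
T2 = 52 Nm

52 Nm


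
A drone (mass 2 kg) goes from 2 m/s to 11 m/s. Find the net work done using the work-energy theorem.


Given: m = 2 kg, v0 = 2 m/s, v = 11 m/s
Using W = (1/2)*m*(v^2 - v0^2)
v^2 = 11^2 = 121
v0^2 = 2^2 = 4
v^2 - v0^2 = 121 - 4 = 117
W = (1/2)*2*117 = 117 J

117 J


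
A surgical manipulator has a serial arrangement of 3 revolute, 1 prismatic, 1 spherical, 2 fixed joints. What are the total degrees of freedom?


Given: serial robot with 3 revolute, 1 prismatic, 1 spherical, 2 fixed joints
DOF contribution per joint type: revolute=1, prismatic=1, spherical=3, fixed=0
DOF = 3*1 + 1*1 + 1*3 + 2*0
DOF = 7

7


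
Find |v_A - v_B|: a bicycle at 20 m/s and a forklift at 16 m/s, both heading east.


Given: v_A = 20 m/s east, v_B = 16 m/s east
Both move in the same direction; relative speed = |v_A - v_B|
|20 - 16| = |4|
= 4 m/s

4 m/s


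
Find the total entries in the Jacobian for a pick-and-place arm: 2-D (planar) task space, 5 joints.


Given: task space dimension = 2, joints = 5
Jacobian is a 2 x 5 matrix
Total entries = rows * columns
Total = 2 * 5
Total = 10

10


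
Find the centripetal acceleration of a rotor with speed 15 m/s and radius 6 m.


Given: v = 15 m/s, r = 6 m
Using a_c = v^2 / r
a_c = 15^2 / 6
a_c = 225 / 6
a_c = 75/2 m/s^2

75/2 m/s^2


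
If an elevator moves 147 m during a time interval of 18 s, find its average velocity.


Given: distance d = 147 m, time t = 18 s
Using v = d / t
v = 147 / 18
v = 49/6 m/s

49/6 m/s


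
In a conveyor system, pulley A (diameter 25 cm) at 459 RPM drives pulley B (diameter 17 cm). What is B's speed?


Given: D1 = 25 cm, w1 = 459 RPM, D2 = 17 cm
Using D1*w1 = D2*w2
w2 = D1*w1 / D2
w2 = 25*459 / 17
w2 = 11475 / 17
w2 = 675 RPM

675 RPM


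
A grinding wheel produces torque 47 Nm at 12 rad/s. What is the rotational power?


Given: tau = 47 Nm, omega = 12 rad/s
Using P = tau * omega
P = 47 * 12
P = 564 W

564 W


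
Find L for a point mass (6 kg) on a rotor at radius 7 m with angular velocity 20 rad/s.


Given: m = 6 kg, r = 7 m, omega = 20 rad/s
For a point mass: I = m*r^2
I = 6*7^2 = 6*49 = 294
L = I*omega = 294*20
L = 5880 kg*m^2/s

5880 kg*m^2/s


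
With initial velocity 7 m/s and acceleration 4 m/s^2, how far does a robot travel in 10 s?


Given: v0 = 7 m/s, a = 4 m/s^2, t = 10 s
Using s = v0*t + (1/2)*a*t^2
s = 7*10 + (1/2)*4*10^2
s = 70 + (1/2)*400
s = 70 + 200
s = 270

270 m


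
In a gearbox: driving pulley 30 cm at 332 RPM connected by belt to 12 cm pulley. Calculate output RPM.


Given: D1 = 30 cm, w1 = 332 RPM, D2 = 12 cm
Using D1*w1 = D2*w2
w2 = D1*w1 / D2
w2 = 30*332 / 12
w2 = 9960 / 12
w2 = 830 RPM

830 RPM


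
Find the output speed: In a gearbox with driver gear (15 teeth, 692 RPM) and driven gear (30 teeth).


Given: N1 = 15 teeth, w1 = 692 RPM, N2 = 30 teeth
Using N1*w1 = N2*w2
w2 = N1*w1 / N2
w2 = 15*692 / 30
w2 = 10380 / 30
w2 = 346 RPM

346 RPM


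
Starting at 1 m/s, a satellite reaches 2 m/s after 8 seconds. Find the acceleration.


Given: initial velocity v0 = 1 m/s, final velocity v = 2 m/s, time t = 8 s
Using a = (v - v0) / t
a = (2 - 1) / 8
a = 1 / 8
a = 1/8 m/s^2

1/8 m/s^2


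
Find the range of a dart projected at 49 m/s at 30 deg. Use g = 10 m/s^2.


Given: v0 = 49 m/s, theta = 30 deg, g = 10 m/s^2
sin(2*30) = sin(60) = sqrt(3)/2
Using R = v0^2 * sin(2*theta) / g
R = 49^2 * (sqrt(3)/2) / 10
R = 2401 * sqrt(3) / 20
R = 2401/20*sqrt(3) m

2401/20*sqrt(3) m


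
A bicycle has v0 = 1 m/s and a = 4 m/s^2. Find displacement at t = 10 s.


Given: v0 = 1 m/s, a = 4 m/s^2, t = 10 s
Using s = v0*t + (1/2)*a*t^2
s = 1*10 + (1/2)*4*10^2
s = 10 + (1/2)*400
s = 10 + 200
s = 210

210 m


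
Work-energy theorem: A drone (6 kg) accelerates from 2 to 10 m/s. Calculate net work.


Given: m = 6 kg, v0 = 2 m/s, v = 10 m/s
Using W = (1/2)*m*(v^2 - v0^2)
v^2 = 10^2 = 100
v0^2 = 2^2 = 4
v^2 - v0^2 = 100 - 4 = 96
W = (1/2)*6*96 = 288 J

288 J


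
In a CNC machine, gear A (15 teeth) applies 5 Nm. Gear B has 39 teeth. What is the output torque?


Given: N1 = 15, N2 = 39, T1 = 5 Nm
Using T2/T1 = N2/N1
T2 = T1 * N2 / N1
T2 = 5 * 39 / 15
T2 = 195 / 15
T2 = 13 Nm

13 Nm


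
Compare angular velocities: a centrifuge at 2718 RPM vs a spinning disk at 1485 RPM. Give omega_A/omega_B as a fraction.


Given: RPM_A = 2718, RPM_B = 1485
omega = 2*pi*RPM/60, so omega_A/omega_B = RPM_A / RPM_B
omega_A/omega_B = 2718 / 1485
omega_A/omega_B = 302/165

302/165


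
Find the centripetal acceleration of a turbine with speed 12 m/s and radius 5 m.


Given: v = 12 m/s, r = 5 m
Using a_c = v^2 / r
a_c = 12^2 / 5
a_c = 144 / 5
a_c = 144/5 m/s^2

144/5 m/s^2


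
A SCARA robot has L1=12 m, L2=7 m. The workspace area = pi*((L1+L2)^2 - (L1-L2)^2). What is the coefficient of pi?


Given: L1 = 12, L2 = 7
(L1+L2)^2 = (19)^2 = 361
(L1-L2)^2 = (5)^2 = 25
Difference = 361 - 25 = 336
This equals 4*L1*L2 = 4*12*7 = 336
Workspace area = 336*pi

336


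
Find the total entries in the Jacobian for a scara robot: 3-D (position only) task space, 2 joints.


Given: task space dimension = 3, joints = 2
Jacobian is a 3 x 2 matrix
Total entries = rows * columns
Total = 3 * 2
Total = 6

6


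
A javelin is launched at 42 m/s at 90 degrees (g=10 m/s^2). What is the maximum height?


Given: v0 = 42 m/s, theta = 90 deg, g = 10 m/s^2
sin^2(90) = 1
Using H = v0^2 * sin^2(theta) / (2*g)
H = 42^2 * 1 / (2*10)
H = 1764 * 1 / 20
H = 1764 / 20
H = 441/5 m

441/5 m


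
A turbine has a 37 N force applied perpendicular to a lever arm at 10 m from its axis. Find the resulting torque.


Given: F = 37 N, r = 10 m, angle = 90 deg (perpendicular)
Using tau = F * r * sin(90)
sin(90) = 1
tau = 37 * 10 * 1
tau = 370 Nm

370 Nm


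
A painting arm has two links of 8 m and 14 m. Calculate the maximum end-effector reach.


Given: L1 = 8 m, L2 = 14 m
For a 2-link planar arm, max reach = L1 + L2 (fully extended)
Max reach = 8 + 14
Max reach = 22 m

22 m


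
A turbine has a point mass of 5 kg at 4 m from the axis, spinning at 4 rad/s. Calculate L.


Given: m = 5 kg, r = 4 m, omega = 4 rad/s
For a point mass: I = m*r^2
I = 5*4^2 = 5*16 = 80
L = I*omega = 80*4
L = 320 kg*m^2/s

320 kg*m^2/s


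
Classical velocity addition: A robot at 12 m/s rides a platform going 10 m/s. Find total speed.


Given: object velocity = 12 m/s, platform velocity = 10 m/s (same direction)
Using classical velocity addition: v_total = v_object + v_platform
v_total = 12 + 10
v_total = 22 m/s

22 m/s


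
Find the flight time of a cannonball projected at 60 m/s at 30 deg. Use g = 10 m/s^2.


Given: v0 = 60 m/s, theta = 30 deg, g = 10 m/s^2
sin(30) = 1/2
Using T = 2*v0*sin(theta) / g
T = 2*60*1/2 / 10
T = 60 / 10
T = 6 s

6 s


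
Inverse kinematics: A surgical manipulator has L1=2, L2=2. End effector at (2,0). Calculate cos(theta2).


Given: L1 = 2, L2 = 2, target (x, y) = (2, 0)
Using cos(theta2) = (x^2 + y^2 - L1^2 - L2^2) / (2*L1*L2)
x^2 + y^2 = 2^2 + 0 = 4
L1^2 + L2^2 = 4 + 4 = 8
Numerator = 4 - 8 = -4
Denominator = 2*2*2 = 8
cos(theta2) = -4/8 = -1/2

-1/2


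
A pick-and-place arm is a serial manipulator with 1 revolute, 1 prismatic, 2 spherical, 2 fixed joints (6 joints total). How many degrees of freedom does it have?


Given: serial robot with 1 revolute, 1 prismatic, 2 spherical, 2 fixed joints
DOF contribution per joint type: revolute=1, prismatic=1, spherical=3, fixed=0
DOF = 1*1 + 1*1 + 2*3 + 2*0
DOF = 8

8


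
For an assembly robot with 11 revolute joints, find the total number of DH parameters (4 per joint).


Given: 11 joints, 4 DH parameters per joint (d, theta, a, alpha)
Total DH parameters = number_of_joints * 4
Total = 11 * 4
Total = 44

44


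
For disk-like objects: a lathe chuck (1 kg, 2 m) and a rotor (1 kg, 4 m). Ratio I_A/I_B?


Given: M1=1 kg, R1=2 m, M2=1 kg, R2=4 m
For a disk: I = (1/2)*M*R^2, so I_A/I_B = (M1*R1^2)/(M2*R2^2)
M1*R1^2 = 1*4 = 4
M2*R2^2 = 1*16 = 16
I_A/I_B = 4/16 = 1/4

1/4


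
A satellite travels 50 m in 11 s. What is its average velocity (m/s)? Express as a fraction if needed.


Given: distance d = 50 m, time t = 11 s
Using v = d / t
v = 50 / 11
v = 50/11 m/s

50/11 m/s


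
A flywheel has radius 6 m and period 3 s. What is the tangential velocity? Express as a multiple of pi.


Given: radius r = 6 m, period T = 3 s
Using v = 2*pi*r / T
v = 2*pi*6 / 3
v = 12*pi / 3
v = 4*pi m/s

4*pi m/s


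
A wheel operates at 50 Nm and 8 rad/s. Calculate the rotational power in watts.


Given: tau = 50 Nm, omega = 8 rad/s
Using P = tau * omega
P = 50 * 8
P = 400 W

400 W


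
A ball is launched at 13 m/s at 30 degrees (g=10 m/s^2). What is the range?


Given: v0 = 13 m/s, theta = 30 deg, g = 10 m/s^2
sin(2*30) = sin(60) = sqrt(3)/2
Using R = v0^2 * sin(2*theta) / g
R = 13^2 * (sqrt(3)/2) / 10
R = 169 * sqrt(3) / 20
R = 169/20*sqrt(3) m

169/20*sqrt(3) m


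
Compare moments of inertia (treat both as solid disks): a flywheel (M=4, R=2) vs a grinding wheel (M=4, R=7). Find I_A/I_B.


Given: M1=4 kg, R1=2 m, M2=4 kg, R2=7 m
For a disk: I = (1/2)*M*R^2, so I_A/I_B = (M1*R1^2)/(M2*R2^2)
M1*R1^2 = 4*4 = 16
M2*R2^2 = 4*49 = 196
I_A/I_B = 16/196 = 4/49

4/49


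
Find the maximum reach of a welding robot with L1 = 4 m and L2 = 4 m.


Given: L1 = 4 m, L2 = 4 m
For a 2-link planar arm, max reach = L1 + L2 (fully extended)
Max reach = 4 + 4
Max reach = 8 m

8 m


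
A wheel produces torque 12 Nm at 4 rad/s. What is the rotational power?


Given: tau = 12 Nm, omega = 4 rad/s
Using P = tau * omega
P = 12 * 4
P = 48 W

48 W


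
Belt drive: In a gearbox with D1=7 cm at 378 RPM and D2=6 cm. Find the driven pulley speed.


Given: D1 = 7 cm, w1 = 378 RPM, D2 = 6 cm
Using D1*w1 = D2*w2
w2 = D1*w1 / D2
w2 = 7*378 / 6
w2 = 2646 / 6
w2 = 441 RPM

441 RPM


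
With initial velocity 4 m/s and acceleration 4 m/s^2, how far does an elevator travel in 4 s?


Given: v0 = 4 m/s, a = 4 m/s^2, t = 4 s
Using s = v0*t + (1/2)*a*t^2
s = 4*4 + (1/2)*4*4^2
s = 16 + (1/2)*64
s = 16 + 32
s = 48

48 m


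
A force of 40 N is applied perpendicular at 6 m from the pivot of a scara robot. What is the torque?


Given: F = 40 N, r = 6 m, angle = 90 deg (perpendicular)
Using tau = F * r * sin(90)
sin(90) = 1
tau = 40 * 6 * 1
tau = 240 Nm

240 Nm


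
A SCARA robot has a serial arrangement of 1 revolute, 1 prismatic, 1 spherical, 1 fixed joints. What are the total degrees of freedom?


Given: serial robot with 1 revolute, 1 prismatic, 1 spherical, 1 fixed joints
DOF contribution per joint type: revolute=1, prismatic=1, spherical=3, fixed=0
DOF = 1*1 + 1*1 + 1*3 + 1*0
DOF = 5

5


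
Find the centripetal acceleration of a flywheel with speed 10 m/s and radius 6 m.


Given: v = 10 m/s, r = 6 m
Using a_c = v^2 / r
a_c = 10^2 / 6
a_c = 100 / 6
a_c = 50/3 m/s^2

50/3 m/s^2


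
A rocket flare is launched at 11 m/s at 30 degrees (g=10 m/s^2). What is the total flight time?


Given: v0 = 11 m/s, theta = 30 deg, g = 10 m/s^2
sin(30) = 1/2
Using T = 2*v0*sin(theta) / g
T = 2*11*1/2 / 10
T = 11 / 10
T = 11/10 s

11/10 s


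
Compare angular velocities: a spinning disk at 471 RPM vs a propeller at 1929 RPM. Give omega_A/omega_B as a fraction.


Given: RPM_A = 471, RPM_B = 1929
omega = 2*pi*RPM/60, so omega_A/omega_B = RPM_A / RPM_B
omega_A/omega_B = 471 / 1929
omega_A/omega_B = 157/643

157/643


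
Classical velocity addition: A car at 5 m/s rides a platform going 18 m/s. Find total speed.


Given: object velocity = 5 m/s, platform velocity = 18 m/s (same direction)
Using classical velocity addition: v_total = v_object + v_platform
v_total = 5 + 18
v_total = 23 m/s

23 m/s


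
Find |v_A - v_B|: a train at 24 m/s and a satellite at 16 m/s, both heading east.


Given: v_A = 24 m/s east, v_B = 16 m/s east
Both move in the same direction; relative speed = |v_A - v_B|
|24 - 16| = |8|
= 8 m/s

8 m/s


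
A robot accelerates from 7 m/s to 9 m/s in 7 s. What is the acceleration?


Given: initial velocity v0 = 7 m/s, final velocity v = 9 m/s, time t = 7 s
Using a = (v - v0) / t
a = (9 - 7) / 7
a = 2 / 7
a = 2/7 m/s^2

2/7 m/s^2


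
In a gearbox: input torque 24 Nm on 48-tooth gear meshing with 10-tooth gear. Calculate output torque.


Given: N1 = 48, N2 = 10, T1 = 24 Nm
Using T2/T1 = N2/N1
T2 = T1 * N2 / N1
T2 = 24 * 10 / 48
T2 = 240 / 48
T2 = 5 Nm

5 Nm


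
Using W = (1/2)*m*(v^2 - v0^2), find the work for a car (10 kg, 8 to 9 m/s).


Given: m = 10 kg, v0 = 8 m/s, v = 9 m/s
Using W = (1/2)*m*(v^2 - v0^2)
v^2 = 9^2 = 81
v0^2 = 8^2 = 64
v^2 - v0^2 = 81 - 64 = 17
W = (1/2)*10*17 = 85 J

85 J


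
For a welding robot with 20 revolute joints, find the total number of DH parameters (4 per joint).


Given: 20 joints, 4 DH parameters per joint (d, theta, a, alpha)
Total DH parameters = number_of_joints * 4
Total = 20 * 4
Total = 80

80


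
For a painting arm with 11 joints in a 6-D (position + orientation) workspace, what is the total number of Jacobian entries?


Given: task space dimension = 6, joints = 11
Jacobian is a 6 x 11 matrix
Total entries = rows * columns
Total = 6 * 11
Total = 66

66


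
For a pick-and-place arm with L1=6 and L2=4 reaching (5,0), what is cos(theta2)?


Given: L1 = 6, L2 = 4, target (x, y) = (5, 0)
Using cos(theta2) = (x^2 + y^2 - L1^2 - L2^2) / (2*L1*L2)
x^2 + y^2 = 5^2 + 0 = 25
L1^2 + L2^2 = 36 + 16 = 52
Numerator = 25 - 52 = -27
Denominator = 2*6*4 = 48
cos(theta2) = -27/48 = -9/16

-9/16


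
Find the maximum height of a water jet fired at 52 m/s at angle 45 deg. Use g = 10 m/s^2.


Given: v0 = 52 m/s, theta = 45 deg, g = 10 m/s^2
sin^2(45) = 1/2
Using H = v0^2 * sin^2(theta) / (2*g)
H = 52^2 * 1/2 / (2*10)
H = 2704 * 1/2 / 20
H = 1352 / 20
H = 338/5 m

338/5 m


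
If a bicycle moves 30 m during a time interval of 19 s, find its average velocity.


Given: distance d = 30 m, time t = 19 s
Using v = d / t
v = 30 / 19
v = 30/19 m/s

30/19 m/s


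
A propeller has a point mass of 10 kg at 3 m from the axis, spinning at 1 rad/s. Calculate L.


Given: m = 10 kg, r = 3 m, omega = 1 rad/s
For a point mass: I = m*r^2
I = 10*3^2 = 10*9 = 90
L = I*omega = 90*1
L = 90 kg*m^2/s

90 kg*m^2/s


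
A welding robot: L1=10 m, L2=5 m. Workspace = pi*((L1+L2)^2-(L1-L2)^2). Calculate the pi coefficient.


Given: L1 = 10, L2 = 5
(L1+L2)^2 = (15)^2 = 225
(L1-L2)^2 = (5)^2 = 25
Difference = 225 - 25 = 200
This equals 4*L1*L2 = 4*10*5 = 200
Workspace area = 200*pi

200


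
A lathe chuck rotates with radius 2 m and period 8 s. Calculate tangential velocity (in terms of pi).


Given: radius r = 2 m, period T = 8 s
Using v = 2*pi*r / T
v = 2*pi*2 / 8
v = 4*pi / 8
v = 1/2*pi m/s

1/2*pi m/s


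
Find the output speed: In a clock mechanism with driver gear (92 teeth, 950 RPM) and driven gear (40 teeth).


Given: N1 = 92 teeth, w1 = 950 RPM, N2 = 40 teeth
Using N1*w1 = N2*w2
w2 = N1*w1 / N2
w2 = 92*950 / 40
w2 = 87400 / 40
w2 = 2185 RPM

2185 RPM


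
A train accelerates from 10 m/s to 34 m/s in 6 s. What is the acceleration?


Given: initial velocity v0 = 10 m/s, final velocity v = 34 m/s, time t = 6 s
Using a = (v - v0) / t
a = (34 - 10) / 6
a = 24 / 6
a = 4 m/s^2

4 m/s^2


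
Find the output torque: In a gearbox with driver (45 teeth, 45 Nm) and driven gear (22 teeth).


Given: N1 = 45, N2 = 22, T1 = 45 Nm
Using T2/T1 = N2/N1
T2 = T1 * N2 / N1
T2 = 45 * 22 / 45
T2 = 990 / 45
T2 = 22 Nm

22 Nm


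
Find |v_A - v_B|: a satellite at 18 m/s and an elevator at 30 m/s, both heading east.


Given: v_A = 18 m/s east, v_B = 30 m/s east
Both move in the same direction; relative speed = |v_A - v_B|
|18 - 30| = |-12|
= 12 m/s

12 m/s


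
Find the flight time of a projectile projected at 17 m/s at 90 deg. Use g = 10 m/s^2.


Given: v0 = 17 m/s, theta = 90 deg, g = 10 m/s^2
sin(90) = 1
Using T = 2*v0*sin(theta) / g
T = 2*17*1 / 10
T = 34 / 10
T = 17/5 s

17/5 s


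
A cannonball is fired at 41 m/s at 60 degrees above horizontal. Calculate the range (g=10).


Given: v0 = 41 m/s, theta = 60 deg, g = 10 m/s^2
sin(2*60) = sin(120) = sqrt(3)/2
Using R = v0^2 * sin(2*theta) / g
R = 41^2 * (sqrt(3)/2) / 10
R = 1681 * sqrt(3) / 20
R = 1681/20*sqrt(3) m

1681/20*sqrt(3) m


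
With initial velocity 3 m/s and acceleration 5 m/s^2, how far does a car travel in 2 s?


Given: v0 = 3 m/s, a = 5 m/s^2, t = 2 s
Using s = v0*t + (1/2)*a*t^2
s = 3*2 + (1/2)*5*2^2
s = 6 + (1/2)*20
s = 6 + 10
s = 16

16 m


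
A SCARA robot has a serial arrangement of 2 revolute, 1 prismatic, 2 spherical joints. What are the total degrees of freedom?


Given: serial robot with 2 revolute, 1 prismatic, 2 spherical joints
DOF contribution per joint type: revolute=1, prismatic=1, spherical=3, fixed=0
DOF = 2*1 + 1*1 + 2*3
DOF = 9

9


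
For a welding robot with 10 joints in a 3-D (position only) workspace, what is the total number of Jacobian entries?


Given: task space dimension = 3, joints = 10
Jacobian is a 3 x 10 matrix
Total entries = rows * columns
Total = 3 * 10
Total = 30

30


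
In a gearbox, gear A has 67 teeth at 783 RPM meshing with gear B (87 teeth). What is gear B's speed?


Given: N1 = 67 teeth, w1 = 783 RPM, N2 = 87 teeth
Using N1*w1 = N2*w2
w2 = N1*w1 / N2
w2 = 67*783 / 87
w2 = 52461 / 87
w2 = 603 RPM

603 RPM


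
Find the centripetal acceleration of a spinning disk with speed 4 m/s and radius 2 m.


Given: v = 4 m/s, r = 2 m
Using a_c = v^2 / r
a_c = 4^2 / 2
a_c = 16 / 2
a_c = 8 m/s^2

8 m/s^2


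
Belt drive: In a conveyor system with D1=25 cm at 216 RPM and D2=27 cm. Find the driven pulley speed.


Given: D1 = 25 cm, w1 = 216 RPM, D2 = 27 cm
Using D1*w1 = D2*w2
w2 = D1*w1 / D2
w2 = 25*216 / 27
w2 = 5400 / 27
w2 = 200 RPM

200 RPM


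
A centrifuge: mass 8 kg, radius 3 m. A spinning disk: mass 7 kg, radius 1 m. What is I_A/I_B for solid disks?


Given: M1=8 kg, R1=3 m, M2=7 kg, R2=1 m
For a disk: I = (1/2)*M*R^2, so I_A/I_B = (M1*R1^2)/(M2*R2^2)
M1*R1^2 = 8*9 = 72
M2*R2^2 = 7*1 = 7
I_A/I_B = 72/7 = 72/7

72/7


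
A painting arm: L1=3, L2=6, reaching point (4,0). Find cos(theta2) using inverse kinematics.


Given: L1 = 3, L2 = 6, target (x, y) = (4, 0)
Using cos(theta2) = (x^2 + y^2 - L1^2 - L2^2) / (2*L1*L2)
x^2 + y^2 = 4^2 + 0 = 16
L1^2 + L2^2 = 9 + 36 = 45
Numerator = 16 - 45 = -29
Denominator = 2*3*6 = 36
cos(theta2) = -29/36 = -29/36

-29/36


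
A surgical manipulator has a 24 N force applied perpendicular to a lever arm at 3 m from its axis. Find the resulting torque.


Given: F = 24 N, r = 3 m, angle = 90 deg (perpendicular)
Using tau = F * r * sin(90)
sin(90) = 1
tau = 24 * 3 * 1
tau = 72 Nm

72 Nm


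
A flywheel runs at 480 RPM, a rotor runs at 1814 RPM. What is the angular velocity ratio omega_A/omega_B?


Given: RPM_A = 480, RPM_B = 1814
omega = 2*pi*RPM/60, so omega_A/omega_B = RPM_A / RPM_B
omega_A/omega_B = 480 / 1814
omega_A/omega_B = 240/907

240/907


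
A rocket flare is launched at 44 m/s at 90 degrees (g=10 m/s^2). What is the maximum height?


Given: v0 = 44 m/s, theta = 90 deg, g = 10 m/s^2
sin^2(90) = 1
Using H = v0^2 * sin^2(theta) / (2*g)
H = 44^2 * 1 / (2*10)
H = 1936 * 1 / 20
H = 1936 / 20
H = 484/5 m

484/5 m


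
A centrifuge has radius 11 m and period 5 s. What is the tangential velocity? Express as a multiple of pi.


Given: radius r = 11 m, period T = 5 s
Using v = 2*pi*r / T
v = 2*pi*11 / 5
v = 22*pi / 5
v = 22/5*pi m/s

22/5*pi m/s


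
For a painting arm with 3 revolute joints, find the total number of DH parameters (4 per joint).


Given: 3 joints, 4 DH parameters per joint (d, theta, a, alpha)
Total DH parameters = number_of_joints * 4
Total = 3 * 4
Total = 12

12


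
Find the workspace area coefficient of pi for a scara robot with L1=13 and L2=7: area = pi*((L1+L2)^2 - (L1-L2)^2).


Given: L1 = 13, L2 = 7
(L1+L2)^2 = (20)^2 = 400
(L1-L2)^2 = (6)^2 = 36
Difference = 400 - 36 = 364
This equals 4*L1*L2 = 4*13*7 = 364
Workspace area = 364*pi

364


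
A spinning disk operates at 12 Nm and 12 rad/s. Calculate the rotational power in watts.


Given: tau = 12 Nm, omega = 12 rad/s
Using P = tau * omega
P = 12 * 12
P = 144 W

144 W


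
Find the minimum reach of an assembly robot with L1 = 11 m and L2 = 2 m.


Given: L1 = 11 m, L2 = 2 m
For a 2-link planar arm, min reach = |L1 - L2| (second link folded back)
Min reach = |11 - 2|
Min reach = 9 m

9 m


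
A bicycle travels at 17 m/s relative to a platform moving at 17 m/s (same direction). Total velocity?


Given: object velocity = 17 m/s, platform velocity = 17 m/s (same direction)
Using classical velocity addition: v_total = v_object + v_platform
v_total = 17 + 17
v_total = 34 m/s

34 m/s


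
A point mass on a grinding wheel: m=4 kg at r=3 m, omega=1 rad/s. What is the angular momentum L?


Given: m = 4 kg, r = 3 m, omega = 1 rad/s
For a point mass: I = m*r^2
I = 4*3^2 = 4*9 = 36
L = I*omega = 36*1
L = 36 kg*m^2/s

36 kg*m^2/s


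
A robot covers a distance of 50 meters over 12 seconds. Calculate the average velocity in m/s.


Given: distance d = 50 m, time t = 12 s
Using v = d / t
v = 50 / 12
v = 25/6 m/s

25/6 m/s


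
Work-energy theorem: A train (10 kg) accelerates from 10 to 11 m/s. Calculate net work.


Given: m = 10 kg, v0 = 10 m/s, v = 11 m/s
Using W = (1/2)*m*(v^2 - v0^2)
v^2 = 11^2 = 121
v0^2 = 10^2 = 100
v^2 - v0^2 = 121 - 100 = 21
W = (1/2)*10*21 = 105 J

105 J


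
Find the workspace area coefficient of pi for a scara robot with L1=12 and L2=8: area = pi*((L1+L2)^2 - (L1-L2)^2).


Given: L1 = 12, L2 = 8
(L1+L2)^2 = (20)^2 = 400
(L1-L2)^2 = (4)^2 = 16
Difference = 400 - 16 = 384
This equals 4*L1*L2 = 4*12*8 = 384
Workspace area = 384*pi

384


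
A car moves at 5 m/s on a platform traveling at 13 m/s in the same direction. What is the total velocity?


Given: object velocity = 5 m/s, platform velocity = 13 m/s (same direction)
Using classical velocity addition: v_total = v_object + v_platform
v_total = 5 + 13
v_total = 18 m/s

18 m/s


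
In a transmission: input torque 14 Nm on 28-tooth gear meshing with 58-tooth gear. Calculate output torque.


Given: N1 = 28, N2 = 58, T1 = 14 Nm
Using T2/T1 = N2/N1
T2 = T1 * N2 / N1
T2 = 14 * 58 / 28
T2 = 812 / 28
T2 = 29 Nm

29 Nm


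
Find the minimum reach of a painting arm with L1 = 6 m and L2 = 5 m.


Given: L1 = 6 m, L2 = 5 m
For a 2-link planar arm, min reach = |L1 - L2| (second link folded back)
Min reach = |6 - 5|
Min reach = 1 m

1 m


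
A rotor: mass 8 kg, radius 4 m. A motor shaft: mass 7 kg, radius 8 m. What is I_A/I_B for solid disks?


Given: M1=8 kg, R1=4 m, M2=7 kg, R2=8 m
For a disk: I = (1/2)*M*R^2, so I_A/I_B = (M1*R1^2)/(M2*R2^2)
M1*R1^2 = 8*16 = 128
M2*R2^2 = 7*64 = 448
I_A/I_B = 128/448 = 2/7

2/7


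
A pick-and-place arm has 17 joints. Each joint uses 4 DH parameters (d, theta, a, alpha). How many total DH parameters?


Given: 17 joints, 4 DH parameters per joint (d, theta, a, alpha)
Total DH parameters = number_of_joints * 4
Total = 17 * 4
Total = 68

68


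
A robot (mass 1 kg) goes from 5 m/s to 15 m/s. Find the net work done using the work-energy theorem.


Given: m = 1 kg, v0 = 5 m/s, v = 15 m/s
Using W = (1/2)*m*(v^2 - v0^2)
v^2 = 15^2 = 225
v0^2 = 5^2 = 25
v^2 - v0^2 = 225 - 25 = 200
W = (1/2)*1*200 = 100 J

100 J


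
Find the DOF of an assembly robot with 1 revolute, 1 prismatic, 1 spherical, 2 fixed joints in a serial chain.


Given: serial robot with 1 revolute, 1 prismatic, 1 spherical, 2 fixed joints
DOF contribution per joint type: revolute=1, prismatic=1, spherical=3, fixed=0
DOF = 1*1 + 1*1 + 1*3 + 2*0
DOF = 5

5


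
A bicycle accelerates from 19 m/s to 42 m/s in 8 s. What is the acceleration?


Given: initial velocity v0 = 19 m/s, final velocity v = 42 m/s, time t = 8 s
Using a = (v - v0) / t
a = (42 - 19) / 8
a = 23 / 8
a = 23/8 m/s^2

23/8 m/s^2


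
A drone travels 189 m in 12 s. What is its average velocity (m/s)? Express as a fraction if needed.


Given: distance d = 189 m, time t = 12 s
Using v = d / t
v = 189 / 12
v = 63/4 m/s

63/4 m/s


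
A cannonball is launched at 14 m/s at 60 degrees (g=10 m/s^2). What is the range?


Given: v0 = 14 m/s, theta = 60 deg, g = 10 m/s^2
sin(2*60) = sin(120) = sqrt(3)/2
Using R = v0^2 * sin(2*theta) / g
R = 14^2 * (sqrt(3)/2) / 10
R = 196 * sqrt(3) / 20
R = 49/5*sqrt(3) m

49/5*sqrt(3) m


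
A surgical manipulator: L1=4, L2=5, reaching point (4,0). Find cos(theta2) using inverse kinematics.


Given: L1 = 4, L2 = 5, target (x, y) = (4, 0)
Using cos(theta2) = (x^2 + y^2 - L1^2 - L2^2) / (2*L1*L2)
x^2 + y^2 = 4^2 + 0 = 16
L1^2 + L2^2 = 16 + 25 = 41
Numerator = 16 - 41 = -25
Denominator = 2*4*5 = 40
cos(theta2) = -25/40 = -5/8

-5/8


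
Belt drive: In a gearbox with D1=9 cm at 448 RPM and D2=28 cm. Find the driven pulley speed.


Given: D1 = 9 cm, w1 = 448 RPM, D2 = 28 cm
Using D1*w1 = D2*w2
w2 = D1*w1 / D2
w2 = 9*448 / 28
w2 = 4032 / 28
w2 = 144 RPM

144 RPM


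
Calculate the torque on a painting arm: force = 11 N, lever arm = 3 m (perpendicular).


Given: F = 11 N, r = 3 m, angle = 90 deg (perpendicular)
Using tau = F * r * sin(90)
sin(90) = 1
tau = 11 * 3 * 1
tau = 33 Nm

33 Nm


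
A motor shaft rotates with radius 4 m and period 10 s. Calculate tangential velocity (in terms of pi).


Given: radius r = 4 m, period T = 10 s
Using v = 2*pi*r / T
v = 2*pi*4 / 10
v = 8*pi / 10
v = 4/5*pi m/s

4/5*pi m/s


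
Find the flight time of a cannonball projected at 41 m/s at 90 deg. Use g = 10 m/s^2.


Given: v0 = 41 m/s, theta = 90 deg, g = 10 m/s^2
sin(90) = 1
Using T = 2*v0*sin(theta) / g
T = 2*41*1 / 10
T = 82 / 10
T = 41/5 s

41/5 s


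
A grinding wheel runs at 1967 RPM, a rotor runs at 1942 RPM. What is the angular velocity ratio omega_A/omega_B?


Given: RPM_A = 1967, RPM_B = 1942
omega = 2*pi*RPM/60, so omega_A/omega_B = RPM_A / RPM_B
omega_A/omega_B = 1967 / 1942
omega_A/omega_B = 1967/1942

1967/1942


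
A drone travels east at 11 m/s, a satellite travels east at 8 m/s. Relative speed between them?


Given: v_A = 11 m/s east, v_B = 8 m/s east
Both move in the same direction; relative speed = |v_A - v_B|
|11 - 8| = |3|
= 3 m/s

3 m/s


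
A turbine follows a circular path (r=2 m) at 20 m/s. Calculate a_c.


Given: v = 20 m/s, r = 2 m
Using a_c = v^2 / r
a_c = 20^2 / 2
a_c = 400 / 2
a_c = 200 m/s^2

200 m/s^2


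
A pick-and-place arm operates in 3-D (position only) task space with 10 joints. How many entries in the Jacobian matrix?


Given: task space dimension = 3, joints = 10
Jacobian is a 3 x 10 matrix
Total entries = rows * columns
Total = 3 * 10
Total = 30

30


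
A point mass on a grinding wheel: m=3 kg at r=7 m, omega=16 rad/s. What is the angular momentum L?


Given: m = 3 kg, r = 7 m, omega = 16 rad/s
For a point mass: I = m*r^2
I = 3*7^2 = 3*49 = 147
L = I*omega = 147*16
L = 2352 kg*m^2/s

2352 kg*m^2/s
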